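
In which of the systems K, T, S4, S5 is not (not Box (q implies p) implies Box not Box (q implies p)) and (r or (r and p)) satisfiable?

S4-tableau for the formula:
1. not (not Box (q implies p) implies Box not Box (q implies p)) and (r or (r and p)), 0
2. not (not Box (q implies p) implies Box not Box (q implies p)), 0
3. r or (r and p), 0
4. not Box (q implies p), 0
5. not Box not Box (q implies p), 0
6. r and p, 0
7. r, 0
8. p, 0
9. not (q implies p), 1
10. q, 1
11. not p, 1
12. Box (q implies p), 2
13. q implies p, 2
14. p, 2
Accessibility: 0R0, 0R1, 0R2, 1R1, 2R2
Complete open branch: satisfiable in S4, hence also in K, T (this S4-model is also a K-model and a T-model).
S5-tableau for the formula:
1. not (not Box (q implies p) implies Box not Box (q implies p)) and (r or (r and p)), 0
2. not (not Box (q implies p) implies Box not Box (q implies p)), 0
3. r or (r and p), 0
4. not Box (q implies p), 0
5. not Box not Box (q implies p), 0
6. r and p, 0
7. r, 0
8. p, 0
9. not (q implies p), 1
10. q, 1
11. not p, 1
12. Box (q implies p), 2
13. q implies p, 0
14. q implies p, 1
15. q implies p, 2
16. p, 1
Accessibility: 0R0, 0R1, 0R2, 1R0, 1R1, 1R2, 2R0, 2R1, 2R2
Branch closes: p and not p both at 1.
Every branch closes (one shown): unsatisfiable in S5.

K, T, S4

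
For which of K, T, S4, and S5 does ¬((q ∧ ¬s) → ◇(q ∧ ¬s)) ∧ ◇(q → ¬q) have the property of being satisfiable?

K

K-tableau for the formula:
1. ¬((q ∧ ¬s) → ◇(q ∧ ¬s)) ∧ ◇(q → ¬q), w0
2. ¬((q ∧ ¬s) → ◇(q ∧ ¬s)), w0
3. ◇(q → ¬q), w0
4. q ∧ ¬s, w0
5. ¬◇(q ∧ ¬s), w0
6. q, w0
7. ¬s, w0
8. q → ¬q, w1
9. ¬(q ∧ ¬s), w1
10. ¬q, w1
11. s, w1
Accessibility: w0Rw1
Complete open branch: satisfiable in K.
T-tableau for the formula:
1. ¬((q ∧ ¬s) → ◇(q ∧ ¬s)) ∧ ◇(q → ¬q), w0
2. ¬((q ∧ ¬s) → ◇(q ∧ ¬s)), w0
3. ◇(q → ¬q), w0
4. q ∧ ¬s, w0
5. ¬◇(q ∧ ¬s), w0
6. q, w0
7. ¬s, w0
8. ¬(q ∧ ¬s), w0
9. s, w0
Accessibility: w0Rw0
Branch closes: s and ¬s both at w0.
Every branch closes (one shown): unsatisfiable in T, hence also in S4, S5 (every S4/S5-frame is a T-frame).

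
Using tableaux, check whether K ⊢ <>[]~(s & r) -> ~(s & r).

Not valid

Tableau for the negation ~(<>[]~(s & r) -> ~(s & r)):
1. ~(<>[]~(s & r) -> ~(s & r)), w0
2. <>[]~(s & r), w0   [~->-rule on 1]
3. s & r, w0   [~->-rule on 1]
4. s, w0   [&-rule on 3]
5. r, w0   [&-rule on 3]
6. []~(s & r), w1   [<>-rule on 2: fresh world w1, w0Rw1]
Accessibility: w0Rw1
The negation has an open branch (countermodel exists).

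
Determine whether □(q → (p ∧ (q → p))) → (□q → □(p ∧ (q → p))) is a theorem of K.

Yes, valid

Tableau for the negation ¬(□(q → (p ∧ (q → p))) → (□q → □(p ∧ (q → p)))):
1. ¬(□(q → (p ∧ (q → p))) → (□q → □(p ∧ (q → p)))), w0
2. □(q → (p ∧ (q → p))), w0   [¬→-rule on 1]
3. ¬(□q → □(p ∧ (q → p))), w0   [¬→-rule on 1]
4. □q, w0   [¬→-rule on 3]
5. ¬□(p ∧ (q → p)), w0   [¬→-rule on 3]
6. ¬(p ∧ (q → p)), w1   [¬□-rule on 5: fresh world w1, w0Rw1]
7. q → (p ∧ (q → p)), w1   [□-rule on 2 via w0Rw1]
8. q, w1   [□-rule on 4 via w0Rw1]
9. ¬(q → p), w1   [¬∧-rule on 6 (branches; this branch)]
10. ¬p, w1   [¬→-rule on 9]
11. p ∧ (q → p), w1   [→-rule on 7 (branches; this branch)]
12. p, w1   [∧-rule on 11]
13. q → p, w1   [∧-rule on 11]
Accessibility: w0Rw1
Branch closes: p and ¬p both at w1.
All branches of the negation close; one closing branch shown above.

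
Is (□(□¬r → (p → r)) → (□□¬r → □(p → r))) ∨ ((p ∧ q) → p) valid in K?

Valid

Tableau for the negation ¬((□(□¬r → (p → r)) → (□□¬r → □(p → r))) ∨ ((p ∧ q) → p)):
1. ¬((□(□¬r → (p → r)) → (□□¬r → □(p → r))) ∨ ((p ∧ q) → p)), u
2. ¬(□(□¬r → (p → r)) → (□□¬r → □(p → r))), u   [¬∨-rule on 1]
3. ¬((p ∧ q) → p), u   [¬∨-rule on 1]
4. □(□¬r → (p → r)), u   [¬→-rule on 2]
5. ¬(□□¬r → □(p → r)), u   [¬→-rule on 2]
6. p ∧ q, u   [¬→-rule on 3]
7. ¬p, u   [¬→-rule on 3]
8. □□¬r, u   [¬→-rule on 5]
9. ¬□(p → r), u   [¬→-rule on 5]
10. p, u   [∧-rule on 6]
11. q, u   [∧-rule on 6]
Branch closes: p and ¬p both at u.
All branches of the negation close; one closing branch shown above.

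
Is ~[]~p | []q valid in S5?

Not valid

Tableau for the negation ~(~[]~p | []q):
1. ~(~[]~p | []q), w0
2. []~p, w0
3. ~[]q, w0
4. ~p, w0
5. ~q, w1
6. ~p, w1
Accessibility: w0Rw0, w0Rw1, w1Rw0, w1Rw1
The negation has an open branch (countermodel exists).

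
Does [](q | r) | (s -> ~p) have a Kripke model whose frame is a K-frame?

Yes, satisfiable

1. [](q | r) | (s -> ~p), 0
2. s -> ~p, 0   [|-rule on 1 (branches; this branch)]
3. ~p, 0   [->-rule on 2 (branches; this branch)]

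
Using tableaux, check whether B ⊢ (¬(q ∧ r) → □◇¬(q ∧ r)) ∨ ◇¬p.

Tableau for the negation ¬((¬(q ∧ r) → □◇¬(q ∧ r)) ∨ ◇¬p):
1. ¬((¬(q ∧ r) → □◇¬(q ∧ r)) ∨ ◇¬p), w0
2. ¬(¬(q ∧ r) → □◇¬(q ∧ r)), w0   [¬∨-rule on 1]
3. ¬◇¬p, w0   [¬∨-rule on 1]
4. ¬(q ∧ r), w0   [¬→-rule on 2]
5. ¬□◇¬(q ∧ r), w0   [¬→-rule on 2]
6. p, w0   [¬◇-rule on 3 via w0Rw0]
7. ¬r, w0   [¬∧-rule on 4 (branches; this branch)]
8. ¬◇¬(q ∧ r), w1   [¬□-rule on 5: fresh world w1, w0Rw1]
9. p, w1   [¬◇-rule on 3 via w0Rw1]
10. q ∧ r, w0   [¬◇-rule on 8 via w1Rw0]
11. q, w0   [∧-rule on 10]
12. r, w0   [∧-rule on 10]
Accessibility: w0Rw0, w0Rw1, w1Rw0, w1Rw1
Branch closes: r and ¬r both at w0.
All branches of the negation close; one closing branch shown above.

Yes, valid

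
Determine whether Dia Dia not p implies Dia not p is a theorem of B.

Tableau for the negation not (Dia Dia not p implies Dia not p):
1. not (Dia Dia not p implies Dia not p), 0
2. Dia Dia not p, 0
3. not Dia not p, 0
4. p, 0
5. Dia not p, 1
6. p, 1
7. not p, 2
Accessibility: 0R0, 0R1, 1R0, 1R1, 1R2, 2R1, 2R2
The negation has an open branch (countermodel exists).

Invalid (countermodel exists)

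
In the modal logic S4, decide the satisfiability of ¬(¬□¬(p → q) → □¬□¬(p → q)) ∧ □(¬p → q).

1. ¬(¬□¬(p → q) → □¬□¬(p → q)) ∧ □(¬p → q), u
2. ¬(¬□¬(p → q) → □¬□¬(p → q)), u   [∧-rule on 1]
3. □(¬p → q), u   [∧-rule on 1]
4. ¬□¬(p → q), u   [¬→-rule on 2]
5. ¬□¬□¬(p → q), u   [¬→-rule on 2]
6. ¬p → q, u   [□-rule on 3 via uRu]
7. q, u   [→-rule on 6 (branches; this branch)]
8. p → q, v   [¬□-rule on 4: fresh world v, uRv]
9. ¬p → q, v   [□-rule on 3 via uRv]
10. q, v   [→-rule on 8 (branches; this branch)]
11. □¬(p → q), w   [¬□-rule on 5: fresh world w, uRw]
12. ¬p → q, w   [□-rule on 3 via uRw]
13. ¬(p → q), w   [□-rule on 11 via wRw]
14. p, w   [¬→-rule on 13]
15. ¬q, w   [¬→-rule on 13]
Accessibility: uRu, uRv, uRw, vRv, wRw

Satisfiable (open branch found)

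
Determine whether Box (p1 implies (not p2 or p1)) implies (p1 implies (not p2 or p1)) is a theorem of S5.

Tableau for the negation not (Box (p1 implies (not p2 or p1)) implies (p1 implies (not p2 or p1))):
1. not (Box (p1 implies (not p2 or p1)) implies (p1 implies (not p2 or p1))), 0
2. Box (p1 implies (not p2 or p1)), 0   [neg-implies-rule on 1]
3. not (p1 implies (not p2 or p1)), 0   [neg-implies-rule on 1]
4. p1, 0   [neg-implies-rule on 3]
5. not (not p2 or p1), 0   [neg-implies-rule on 3]
6. p2, 0   [neg-or-rule on 5]
7. not p1, 0   [neg-or-rule on 5]
Accessibility: 0R0
Branch closes: p1 and not p1 both at 0.
All branches of the negation close; one closing branch shown above.

Valid in S5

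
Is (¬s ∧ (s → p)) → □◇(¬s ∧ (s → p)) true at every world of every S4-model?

Tableau for the negation ¬((¬s ∧ (s → p)) → □◇(¬s ∧ (s → p))):
1. ¬((¬s ∧ (s → p)) → □◇(¬s ∧ (s → p))), w0
2. ¬s ∧ (s → p), w0   [¬→-rule on 1]
3. ¬□◇(¬s ∧ (s → p)), w0   [¬→-rule on 1]
4. ¬s, w0   [∧-rule on 2]
5. s → p, w0   [∧-rule on 2]
6. p, w0   [→-rule on 5 (branches; this branch)]
7. ¬◇(¬s ∧ (s → p)), w1   [¬□-rule on 3: fresh world w1, w0Rw1]
8. ¬(¬s ∧ (s → p)), w1   [¬◇-rule on 7 via w1Rw1]
9. ¬(s → p), w1   [¬∧-rule on 8 (branches; this branch)]
10. s, w1   [¬→-rule on 9]
11. ¬p, w1   [¬→-rule on 9]
Accessibility: w0Rw0, w0Rw1, w1Rw1
The negation has an open branch (countermodel exists).

Invalid (countermodel exists)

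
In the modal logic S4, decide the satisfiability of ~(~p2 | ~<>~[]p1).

Satisfiable (open branch found)

1. ~(~p2 | ~<>~[]p1), 0
2. p2, 0
3. <>~[]p1, 0
4. ~[]p1, 1
5. ~p1, 2
Accessibility: 0R0, 0R1, 0R2, 1R1, 1R2, 2R2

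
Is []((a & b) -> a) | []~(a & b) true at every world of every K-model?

Valid

Tableau for the negation ~([]((a & b) -> a) | []~(a & b)):
1. ~([]((a & b) -> a) | []~(a & b)), w0
2. ~[]((a & b) -> a), w0
3. ~[]~(a & b), w0
4. ~((a & b) -> a), w1
5. a & b, w1
6. ~a, w1
7. a, w1
8. b, w1
Accessibility: w0Rw1
Branch closes: a and ~a both at w1.
Every branch of the negation's tableau closes; the branch above is one of them.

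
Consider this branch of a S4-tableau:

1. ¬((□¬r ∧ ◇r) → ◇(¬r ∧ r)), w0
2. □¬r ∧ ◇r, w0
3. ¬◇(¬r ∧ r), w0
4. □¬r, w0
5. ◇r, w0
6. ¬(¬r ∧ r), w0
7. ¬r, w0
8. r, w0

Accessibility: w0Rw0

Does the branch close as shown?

Both r and ¬r appear at w0.

Yes, closed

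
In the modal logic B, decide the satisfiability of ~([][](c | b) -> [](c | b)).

1. ~([][](c | b) -> [](c | b)), 0
2. [][](c | b), 0
3. ~[](c | b), 0
4. [](c | b), 0
5. c | b, 0
6. b, 0
7. ~(c | b), 1
8. ~c, 1
9. ~b, 1
10. [](c | b), 1
11. c | b, 1
12. b, 1
Accessibility: 0R0, 0R1, 1R0, 1R1
Branch closes: b and ~b both at 1.
Every branch closes; the branch above is one of them.

No, unsatisfiable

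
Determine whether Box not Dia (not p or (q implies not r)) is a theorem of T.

Tableau for the negation not Box not Dia (not p or (q implies not r)):
1. not Box not Dia (not p or (q implies not r)), w0
2. Dia (not p or (q implies not r)), w1   [neg-Box-rule on 1: fresh world w1, w0Rw1]
3. not p or (q implies not r), w2   [Dia-rule on 2: fresh world w2, w1Rw2]
4. q implies not r, w2   [or-rule on 3 (branches; this branch)]
5. not r, w2   [implies-rule on 4 (branches; this branch)]
Accessibility: w0Rw0, w0Rw1, w1Rw1, w1Rw2, w2Rw2
The negation has an open branch (countermodel exists).

Not valid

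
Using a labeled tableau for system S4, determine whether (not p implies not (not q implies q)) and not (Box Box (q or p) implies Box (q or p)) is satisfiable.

No, unsatisfiable

1. (not p implies not (not q implies q)) and not (Box Box (q or p) implies Box (q or p)), w0
2. not p implies not (not q implies q), w0   [and-rule on 1]
3. not (Box Box (q or p) implies Box (q or p)), w0   [and-rule on 1]
4. Box Box (q or p), w0   [neg-implies-rule on 3]
5. not Box (q or p), w0   [neg-implies-rule on 3]
6. Box (q or p), w0   [Box-rule on 4 via w0Rw0]
7. q or p, w0   [Box-rule on 6 via w0Rw0]
8. not (not q implies q), w0   [implies-rule on 2 (branches; this branch)]
9. not q, w0   [neg-implies-rule on 8]
10. p, w0   [or-rule on 7 (branches; this branch)]
11. not (q or p), w1   [neg-Box-rule on 5: fresh world w1, w0Rw1]
12. not q, w1   [neg-or-rule on 11]
13. not p, w1   [neg-or-rule on 11]
14. Box (q or p), w1   [Box-rule on 4 via w0Rw1]
15. q or p, w1   [Box-rule on 6 via w0Rw1]
16. p, w1   [or-rule on 15 (branches; this branch)]
Accessibility: w0Rw0, w0Rw1, w1Rw1
Branch closes: p and not p both at w1.
All branches of the tableau close; one closing branch shown above.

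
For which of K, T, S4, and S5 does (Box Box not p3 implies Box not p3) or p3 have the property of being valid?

T-tableau for the negation not ((Box Box not p3 implies Box not p3) or p3):
1. not ((Box Box not p3 implies Box not p3) or p3), u
2. not (Box Box not p3 implies Box not p3), u
3. not p3, u
4. Box Box not p3, u
5. not Box not p3, u
6. Box not p3, u
7. p3, v
8. Box not p3, v
9. not p3, v
Accessibility: uRu, uRv, vRv
Branch closes: p3 and not p3 both at v.
Every branch closes (one shown): valid in T, hence also in S4, S5 (every theorem of T is a theorem of S4 and S5).
K-tableau for the negation not ((Box Box not p3 implies Box not p3) or p3):
1. not ((Box Box not p3 implies Box not p3) or p3), u
2. not (Box Box not p3 implies Box not p3), u
3. not p3, u
4. Box Box not p3, u
5. not Box not p3, u
6. p3, v
7. Box not p3, v
Accessibility: uRv
Complete open branch: countermodel on a K-frame, so not valid in K.

T, S4, S5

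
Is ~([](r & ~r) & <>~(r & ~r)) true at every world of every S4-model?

Valid in S4

Tableau for the negation [](r & ~r) & <>~(r & ~r):
1. [](r & ~r) & <>~(r & ~r), w0
2. [](r & ~r), w0
3. <>~(r & ~r), w0
4. r & ~r, w0
5. r, w0
6. ~r, w0
Accessibility: w0Rw0
Branch closes: r and ~r both at w0.
All branches of the negation close; one closing branch shown above.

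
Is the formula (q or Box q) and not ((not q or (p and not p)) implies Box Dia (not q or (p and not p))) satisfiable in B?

Unsatisfiable

1. (q or Box q) and not ((not q or (p and not p)) implies Box Dia (not q or (p and not p))), w0
2. q or Box q, w0   [and-rule on 1]
3. not ((not q or (p and not p)) implies Box Dia (not q or (p and not p))), w0   [and-rule on 1]
4. not q or (p and not p), w0   [neg-implies-rule on 3]
5. not Box Dia (not q or (p and not p)), w0   [neg-implies-rule on 3]
6. Box q, w0   [or-rule on 2 (branches; this branch)]
7. q, w0   [Box-rule on 6 via w0Rw0]
8. p and not p, w0   [or-rule on 4 (branches; this branch)]
9. p, w0   [and-rule on 8]
10. not p, w0   [and-rule on 8]
Accessibility: w0Rw0
Branch closes: p and not p both at w0.
All branches of the tableau close; one closing branch shown above.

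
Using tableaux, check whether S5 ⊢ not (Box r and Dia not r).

Tableau for the negation Box r and Dia not r:
1. Box r and Dia not r, 0
2. Box r, 0
3. Dia not r, 0
4. r, 0
5. not r, 1
6. r, 1
Accessibility: 0R0, 0R1, 1R0, 1R1
Branch closes: r and not r both at 1.
All branches of the negation close; one closing branch shown above.

Valid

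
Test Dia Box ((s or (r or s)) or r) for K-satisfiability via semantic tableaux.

Yes, satisfiable

1. Dia Box ((s or (r or s)) or r), w0
2. Box ((s or (r or s)) or r), w1   [Dia-rule on 1: fresh world w1, w0Rw1]
Accessibility: w0Rw1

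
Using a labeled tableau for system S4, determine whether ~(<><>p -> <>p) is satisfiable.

1. ~(<><>p -> <>p), w0
2. <><>p, w0   [~->-rule on 1]
3. ~<>p, w0   [~->-rule on 1]
4. ~p, w0   [~<>-rule on 3 via w0Rw0]
5. <>p, w1   [<>-rule on 2: fresh world w1, w0Rw1]
6. ~p, w1   [~<>-rule on 3 via w0Rw1]
7. p, w2   [<>-rule on 5: fresh world w2, w1Rw2]
8. ~p, w2   [~<>-rule on 3 via w0Rw2]
Accessibility: w0Rw0, w0Rw1, w0Rw2, w1Rw1, w1Rw2, w2Rw2
Branch closes: p and ~p both at w2.
All branches of the tableau close; one closing branch shown above.

Unsatisfiable (every branch closes)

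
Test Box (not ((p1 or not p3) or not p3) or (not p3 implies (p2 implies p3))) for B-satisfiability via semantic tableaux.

Satisfiable (open branch found)

1. Box (not ((p1 or not p3) or not p3) or (not p3 implies (p2 implies p3))), w0
2. not ((p1 or not p3) or not p3) or (not p3 implies (p2 implies p3)), w0
3. not p3 implies (p2 implies p3), w0
4. p2 implies p3, w0
5. p3, w0
Accessibility: w0Rw0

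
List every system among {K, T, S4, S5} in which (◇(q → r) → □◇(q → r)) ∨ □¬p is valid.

S5-tableau for the negation ¬((◇(q → r) → □◇(q → r)) ∨ □¬p):
1. ¬((◇(q → r) → □◇(q → r)) ∨ □¬p), 0
2. ¬(◇(q → r) → □◇(q → r)), 0
3. ¬□¬p, 0
4. ◇(q → r), 0
5. ¬□◇(q → r), 0
6. p, 1
7. q → r, 2
8. r, 2
9. ¬◇(q → r), 3
10. ¬(q → r), 0
11. q, 0
12. ¬r, 0
13. ¬(q → r), 1
14. q, 1
15. ¬r, 1
16. ¬(q → r), 2
17. q, 2
18. ¬r, 2
Accessibility: 0R0, 0R1, 0R2, 0R3, 1R0, 1R1, 1R2, 1R3, 2R0, 2R1, 2R2, 2R3, 3R0, 3R1, 3R2, 3R3
Branch closes: r and ¬r both at 2.
Every branch closes (one shown): valid in S5.
S4-tableau for the negation ¬((◇(q → r) → □◇(q → r)) ∨ □¬p):
1. ¬((◇(q → r) → □◇(q → r)) ∨ □¬p), 0
2. ¬(◇(q → r) → □◇(q → r)), 0
3. ¬□¬p, 0
4. ◇(q → r), 0
5. ¬□◇(q → r), 0
6. p, 1
7. q → r, 2
8. r, 2
9. ¬◇(q → r), 3
10. ¬(q → r), 3
11. q, 3
12. ¬r, 3
Accessibility: 0R0, 0R1, 0R2, 0R3, 1R1, 2R2, 3R3
Complete open branch: countermodel on an S4-frame, so not valid in S4, nor in K, T (the same frame is also a K-frame and a T-frame).

S5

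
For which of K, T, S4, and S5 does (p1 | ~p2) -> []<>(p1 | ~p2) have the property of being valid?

S5

S4-tableau for the negation ~((p1 | ~p2) -> []<>(p1 | ~p2)):
1. ~((p1 | ~p2) -> []<>(p1 | ~p2)), w0
2. p1 | ~p2, w0
3. ~[]<>(p1 | ~p2), w0
4. ~p2, w0
5. ~<>(p1 | ~p2), w1
6. ~(p1 | ~p2), w1
7. ~p1, w1
8. p2, w1
Accessibility: w0Rw0, w0Rw1, w1Rw1
Complete open branch: countermodel on an S4-frame, so not valid in S4, nor in K, T (the same frame is also a K-frame and a T-frame).
S5-tableau for the negation ~((p1 | ~p2) -> []<>(p1 | ~p2)):
1. ~((p1 | ~p2) -> []<>(p1 | ~p2)), w0
2. p1 | ~p2, w0
3. ~[]<>(p1 | ~p2), w0
4. ~p2, w0
5. ~<>(p1 | ~p2), w1
6. ~(p1 | ~p2), w0
7. ~p1, w0
8. p2, w0
Accessibility: w0Rw0, w0Rw1, w1Rw0, w1Rw1
Branch closes: p2 and ~p2 both at w0.
Every branch closes (one shown): valid in S5.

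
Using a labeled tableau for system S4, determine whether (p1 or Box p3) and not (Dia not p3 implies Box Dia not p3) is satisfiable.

Yes, satisfiable

1. (p1 or Box p3) and not (Dia not p3 implies Box Dia not p3), w0
2. p1 or Box p3, w0
3. not (Dia not p3 implies Box Dia not p3), w0
4. Dia not p3, w0
5. not Box Dia not p3, w0
6. p1, w0
7. not p3, w1
8. not Dia not p3, w2
9. p3, w2
Accessibility: w0Rw0, w0Rw1, w0Rw2, w1Rw1, w2Rw2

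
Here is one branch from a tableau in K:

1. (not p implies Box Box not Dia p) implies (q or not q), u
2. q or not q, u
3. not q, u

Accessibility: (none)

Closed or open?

No, open

There is no literal clash: for every atom and world, at most one sign appears.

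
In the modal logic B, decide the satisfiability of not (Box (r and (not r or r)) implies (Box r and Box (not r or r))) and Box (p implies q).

No, unsatisfiable

1. not (Box (r and (not r or r)) implies (Box r and Box (not r or r))) and Box (p implies q), w0
2. not (Box (r and (not r or r)) implies (Box r and Box (not r or r))), w0
3. Box (p implies q), w0
4. Box (r and (not r or r)), w0
5. not (Box r and Box (not r or r)), w0
6. p implies q, w0
7. r and (not r or r), w0
8. r, w0
9. not r or r, w0
10. not Box r, w0
11. q, w0
12. not r, w1
13. p implies q, w1
14. r and (not r or r), w1
15. r, w1
16. not r or r, w1
Accessibility: w0Rw0, w0Rw1, w1Rw0, w1Rw1
Branch closes: r and not r both at w1.
(One branch shown.) All branches close.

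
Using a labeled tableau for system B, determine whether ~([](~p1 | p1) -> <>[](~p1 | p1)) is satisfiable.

1. ~([](~p1 | p1) -> <>[](~p1 | p1)), w0
2. [](~p1 | p1), w0   [~->-rule on 1]
3. ~<>[](~p1 | p1), w0   [~->-rule on 1]
4. ~p1 | p1, w0   [[]-rule on 2 via w0Rw0]
5. ~[](~p1 | p1), w0   [~<>-rule on 3 via w0Rw0]
6. p1, w0   [|-rule on 4 (branches; this branch)]
7. ~(~p1 | p1), w1   [~[]-rule on 5: fresh world w1, w0Rw1]
8. p1, w1   [~|-rule on 7]
9. ~p1, w1   [~|-rule on 7]
Accessibility: w0Rw0, w0Rw1, w1Rw0, w1Rw1
Branch closes: p1 and ~p1 both at w1.
All branches of the tableau close; one closing branch shown above.

Unsatisfiable (every branch closes)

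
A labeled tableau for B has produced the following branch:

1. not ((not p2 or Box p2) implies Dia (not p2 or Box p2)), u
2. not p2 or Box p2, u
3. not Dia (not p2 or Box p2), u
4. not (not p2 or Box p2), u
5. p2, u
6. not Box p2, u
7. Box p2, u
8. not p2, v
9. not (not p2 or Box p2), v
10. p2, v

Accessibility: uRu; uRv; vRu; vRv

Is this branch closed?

Both p2 and not p2 appear at v.

Yes, closed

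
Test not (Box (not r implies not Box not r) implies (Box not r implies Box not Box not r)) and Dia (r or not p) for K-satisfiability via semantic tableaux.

Unsatisfiable

1. not (Box (not r implies not Box not r) implies (Box not r implies Box not Box not r)) and Dia (r or not p), w0
2. not (Box (not r implies not Box not r) implies (Box not r implies Box not Box not r)), w0   [and-rule on 1]
3. Dia (r or not p), w0   [and-rule on 1]
4. Box (not r implies not Box not r), w0   [neg-implies-rule on 2]
5. not (Box not r implies Box not Box not r), w0   [neg-implies-rule on 2]
6. Box not r, w0   [neg-implies-rule on 5]
7. not Box not Box not r, w0   [neg-implies-rule on 5]
8. r or not p, w1   [Dia-rule on 3: fresh world w1, w0Rw1]
9. not r implies not Box not r, w1   [Box-rule on 4 via w0Rw1]
10. not r, w1   [Box-rule on 6 via w0Rw1]
11. not p, w1   [or-rule on 8 (branches; this branch)]
12. not Box not r, w1   [implies-rule on 9 (branches; this branch)]
13. Box not r, w2   [neg-Box-rule on 7: fresh world w2, w0Rw2]
14. not r implies not Box not r, w2   [Box-rule on 4 via w0Rw2]
15. not r, w2   [Box-rule on 6 via w0Rw2]
16. not Box not r, w2   [implies-rule on 14 (branches; this branch)]
17. r, w3   [neg-Box-rule on 12: fresh world w3, w1Rw3]
18. r, w4   [neg-Box-rule on 16: fresh world w4, w2Rw4]
19. not r, w4   [Box-rule on 13 via w2Rw4]
Accessibility: w0Rw1, w0Rw2, w1Rw3, w2Rw4
Branch closes: r and not r both at w4.
All branches of the tableau close; one closing branch shown above.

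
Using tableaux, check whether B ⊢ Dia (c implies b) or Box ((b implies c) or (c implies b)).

Tableau for the negation not (Dia (c implies b) or Box ((b implies c) or (c implies b))):
1. not (Dia (c implies b) or Box ((b implies c) or (c implies b))), u
2. not Dia (c implies b), u
3. not Box ((b implies c) or (c implies b)), u
4. not (c implies b), u
5. c, u
6. not b, u
7. not ((b implies c) or (c implies b)), v
8. not (b implies c), v
9. not (c implies b), v
10. b, v
11. not c, v
12. c, v
13. not b, v
Accessibility: uRu, uRv, vRu, vRv
Branch closes: c and not c both at v.
All branches of the negation close; one closing branch shown above.

Yes, valid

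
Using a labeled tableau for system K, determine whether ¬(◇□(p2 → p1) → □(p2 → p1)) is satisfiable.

Yes, satisfiable

1. ¬(◇□(p2 → p1) → □(p2 → p1)), w0
2. ◇□(p2 → p1), w0
3. ¬□(p2 → p1), w0
4. □(p2 → p1), w1
5. ¬(p2 → p1), w2
6. p2, w2
7. ¬p1, w2
Accessibility: w0Rw1, w0Rw2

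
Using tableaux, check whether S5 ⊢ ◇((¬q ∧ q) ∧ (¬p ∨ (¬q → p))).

Invalid (countermodel exists)

Tableau for the negation ¬◇((¬q ∧ q) ∧ (¬p ∨ (¬q → p))):
1. ¬◇((¬q ∧ q) ∧ (¬p ∨ (¬q → p))), u
2. ¬((¬q ∧ q) ∧ (¬p ∨ (¬q → p))), u
3. ¬(¬q ∧ q), u
4. ¬q, u
Accessibility: uRu
The negation has an open branch (countermodel exists).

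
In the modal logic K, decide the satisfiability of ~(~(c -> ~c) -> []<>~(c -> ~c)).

Satisfiable

1. ~(~(c -> ~c) -> []<>~(c -> ~c)), w0
2. ~(c -> ~c), w0   [~->-rule on 1]
3. ~[]<>~(c -> ~c), w0   [~->-rule on 1]
4. c, w0   [~->-rule on 2]
5. ~<>~(c -> ~c), w1   [~[]-rule on 3: fresh world w1, w0Rw1]
Accessibility: w0Rw1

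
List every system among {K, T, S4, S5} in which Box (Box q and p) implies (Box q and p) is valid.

T, S4, S5

K-tableau for the negation not (Box (Box q and p) implies (Box q and p)):
1. not (Box (Box q and p) implies (Box q and p)), w0
2. Box (Box q and p), w0
3. not (Box q and p), w0
4. not p, w0
Complete open branch: countermodel on a K-frame, so not valid in K.
T-tableau for the negation not (Box (Box q and p) implies (Box q and p)):
1. not (Box (Box q and p) implies (Box q and p)), w0
2. Box (Box q and p), w0
3. not (Box q and p), w0
4. Box q and p, w0
5. Box q, w0
6. p, w0
7. q, w0
8. not Box q, w0
9. not q, w1
10. Box q and p, w1
11. Box q, w1
12. p, w1
13. q, w1
Accessibility: w0Rw0, w0Rw1, w1Rw1
Branch closes: q and not q both at w1.
Every branch closes (one shown): valid in T, hence also in S4, S5 (every theorem of T is a theorem of S4 and S5).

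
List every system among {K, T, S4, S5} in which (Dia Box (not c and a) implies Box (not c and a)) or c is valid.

S5

S5-tableau for the negation not ((Dia Box (not c and a) implies Box (not c and a)) or c):
1. not ((Dia Box (not c and a) implies Box (not c and a)) or c), u
2. not (Dia Box (not c and a) implies Box (not c and a)), u   [neg-or-rule on 1]
3. not c, u   [neg-or-rule on 1]
4. Dia Box (not c and a), u   [neg-implies-rule on 2]
5. not Box (not c and a), u   [neg-implies-rule on 2]
6. Box (not c and a), v   [Dia-rule on 4: fresh world v, uRv]
7. not c and a, u   [Box-rule on 6 via vRu]
8. a, u   [and-rule on 7]
9. not c and a, v   [Box-rule on 6 via vRv]
10. not c, v   [and-rule on 9]
11. a, v   [and-rule on 9]
12. not (not c and a), w   [neg-Box-rule on 5: fresh world w, uRw]
13. not c and a, w   [Box-rule on 6 via vRw]
14. not c, w   [and-rule on 13]
15. a, w   [and-rule on 13]
16. not a, w   [neg-and-rule on 12 (branches; this branch)]
Accessibility: uRu, uRv, uRw, vRu, vRv, vRw, wRu, wRv, wRw
Branch closes: a and not a both at w.
Every branch closes (one shown): valid in S5.
S4-tableau for the negation not ((Dia Box (not c and a) implies Box (not c and a)) or c):
1. not ((Dia Box (not c and a) implies Box (not c and a)) or c), u
2. not (Dia Box (not c and a) implies Box (not c and a)), u   [neg-or-rule on 1]
3. not c, u   [neg-or-rule on 1]
4. Dia Box (not c and a), u   [neg-implies-rule on 2]
5. not Box (not c and a), u   [neg-implies-rule on 2]
6. Box (not c and a), v   [Dia-rule on 4: fresh world v, uRv]
7. not c and a, v   [Box-rule on 6 via vRv]
8. not c, v   [and-rule on 7]
9. a, v   [and-rule on 7]
10. not (not c and a), w   [neg-Box-rule on 5: fresh world w, uRw]
11. not a, w   [neg-and-rule on 10 (branches; this branch)]
Accessibility: uRu, uRv, uRw, vRv, wRw
Complete open branch: countermodel on an S4-frame, so not valid in S4, nor in K, T (the same frame is also a K-frame and a T-frame).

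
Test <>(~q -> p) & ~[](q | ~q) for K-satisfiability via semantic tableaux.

1. <>(~q -> p) & ~[](q | ~q), u
2. <>(~q -> p), u   [&-rule on 1]
3. ~[](q | ~q), u   [&-rule on 1]
4. ~q -> p, v   [<>-rule on 2: fresh world v, uRv]
5. p, v   [->-rule on 4 (branches; this branch)]
6. ~(q | ~q), w   [~[]-rule on 3: fresh world w, uRw]
7. ~q, w   [~|-rule on 6]
8. q, w   [~|-rule on 6]
Accessibility: uRv, uRw
Branch closes: q and ~q both at w.
All branches of the tableau close; one closing branch shown above.

Unsatisfiable (every branch closes)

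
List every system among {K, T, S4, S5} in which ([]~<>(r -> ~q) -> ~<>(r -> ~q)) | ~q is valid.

T, S4, S5

K-tableau for the negation ~(([]~<>(r -> ~q) -> ~<>(r -> ~q)) | ~q):
1. ~(([]~<>(r -> ~q) -> ~<>(r -> ~q)) | ~q), 0
2. ~([]~<>(r -> ~q) -> ~<>(r -> ~q)), 0
3. q, 0
4. []~<>(r -> ~q), 0
5. <>(r -> ~q), 0
6. r -> ~q, 1
7. ~<>(r -> ~q), 1
8. ~q, 1
Accessibility: 0R1
Complete open branch: countermodel on a K-frame, so not valid in K.
T-tableau for the negation ~(([]~<>(r -> ~q) -> ~<>(r -> ~q)) | ~q):
1. ~(([]~<>(r -> ~q) -> ~<>(r -> ~q)) | ~q), 0
2. ~([]~<>(r -> ~q) -> ~<>(r -> ~q)), 0
3. q, 0
4. []~<>(r -> ~q), 0
5. <>(r -> ~q), 0
6. ~<>(r -> ~q), 0
7. ~(r -> ~q), 0
8. r, 0
9. r -> ~q, 1
10. ~<>(r -> ~q), 1
11. ~(r -> ~q), 1
12. r, 1
13. q, 1
14. ~q, 1
Accessibility: 0R0, 0R1, 1R1
Branch closes: q and ~q both at 1.
Every branch closes (one shown): valid in T, hence also in S4, S5 (every theorem of T is a theorem of S4 and S5).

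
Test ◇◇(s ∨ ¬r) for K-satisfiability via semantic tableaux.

1. ◇◇(s ∨ ¬r), w0
2. ◇(s ∨ ¬r), w1
3. s ∨ ¬r, w2
4. ¬r, w2
Accessibility: w0Rw1, w1Rw2

Satisfiable (open branch found)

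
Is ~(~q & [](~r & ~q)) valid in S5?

No, not valid

Tableau for the negation ~q & [](~r & ~q):
1. ~q & [](~r & ~q), 0
2. ~q, 0
3. [](~r & ~q), 0
4. ~r & ~q, 0
5. ~r, 0
Accessibility: 0R0
The negation has an open branch (countermodel exists).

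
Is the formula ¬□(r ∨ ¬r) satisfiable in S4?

1. ¬□(r ∨ ¬r), w0
2. ¬(r ∨ ¬r), w1   [¬□-rule on 1: fresh world w1, w0Rw1]
3. ¬r, w1   [¬∨-rule on 2]
4. r, w1   [¬∨-rule on 2]
Accessibility: w0Rw0, w0Rw1, w1Rw1
Branch closes: r and ¬r both at w1.
Every branch closes; the branch above is one of them.

Unsatisfiable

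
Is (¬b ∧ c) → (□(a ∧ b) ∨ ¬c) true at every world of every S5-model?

Not valid

Tableau for the negation ¬((¬b ∧ c) → (□(a ∧ b) ∨ ¬c)):
1. ¬((¬b ∧ c) → (□(a ∧ b) ∨ ¬c)), w0
2. ¬b ∧ c, w0
3. ¬(□(a ∧ b) ∨ ¬c), w0
4. ¬b, w0
5. c, w0
6. ¬□(a ∧ b), w0
7. ¬(a ∧ b), w1
8. ¬b, w1
Accessibility: w0Rw0, w0Rw1, w1Rw0, w1Rw1
The negation has an open branch (countermodel exists).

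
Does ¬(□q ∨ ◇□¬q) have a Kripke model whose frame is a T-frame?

Satisfiable (open branch found)

1. ¬(□q ∨ ◇□¬q), 0
2. ¬□q, 0   [¬∨-rule on 1]
3. ¬◇□¬q, 0   [¬∨-rule on 1]
4. ¬□¬q, 0   [¬◇-rule on 3 via 0R0]
5. ¬q, 1   [¬□-rule on 2: fresh world 1, 0R1]
6. ¬□¬q, 1   [¬◇-rule on 3 via 0R1]
7. q, 2   [¬□-rule on 4: fresh world 2, 0R2]
8. ¬□¬q, 2   [¬◇-rule on 3 via 0R2]
9. q, 3   [¬□-rule on 6: fresh world 3, 1R3]
10. q, 4   [¬□-rule on 8: fresh world 4, 2R4]
Accessibility: 0R0, 0R1, 0R2, 1R1, 1R3, 2R2, 2R4, 3R3, 4R4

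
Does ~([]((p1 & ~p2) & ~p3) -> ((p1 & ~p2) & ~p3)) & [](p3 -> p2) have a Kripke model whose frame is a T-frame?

No, unsatisfiable

1. ~([]((p1 & ~p2) & ~p3) -> ((p1 & ~p2) & ~p3)) & [](p3 -> p2), w0
2. ~([]((p1 & ~p2) & ~p3) -> ((p1 & ~p2) & ~p3)), w0
3. [](p3 -> p2), w0
4. []((p1 & ~p2) & ~p3), w0
5. ~((p1 & ~p2) & ~p3), w0
6. p3 -> p2, w0
7. (p1 & ~p2) & ~p3, w0
8. p1 & ~p2, w0
9. ~p3, w0
10. p1, w0
11. ~p2, w0
12. ~(p1 & ~p2), w0
13. p2, w0
Accessibility: w0Rw0
Branch closes: p2 and ~p2 both at w0.
All branches of the tableau close; one closing branch shown above.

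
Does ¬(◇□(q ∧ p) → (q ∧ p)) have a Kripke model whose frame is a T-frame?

Satisfiable (open branch found)

1. ¬(◇□(q ∧ p) → (q ∧ p)), w0
2. ◇□(q ∧ p), w0   [¬→-rule on 1]
3. ¬(q ∧ p), w0   [¬→-rule on 1]
4. ¬p, w0   [¬∧-rule on 3 (branches; this branch)]
5. □(q ∧ p), w1   [◇-rule on 2: fresh world w1, w0Rw1]
6. q ∧ p, w1   [□-rule on 5 via w1Rw1]
7. q, w1   [∧-rule on 6]
8. p, w1   [∧-rule on 6]
Accessibility: w0Rw0, w0Rw1, w1Rw1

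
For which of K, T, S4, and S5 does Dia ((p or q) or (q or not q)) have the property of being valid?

T-tableau for the negation not Dia ((p or q) or (q or not q)):
1. not Dia ((p or q) or (q or not q)), u
2. not ((p or q) or (q or not q)), u   [neg-Dia-rule on 1 via uRu]
3. not (p or q), u   [neg-or-rule on 2]
4. not (q or not q), u   [neg-or-rule on 2]
5. not p, u   [neg-or-rule on 3]
6. not q, u   [neg-or-rule on 3]
7. q, u   [neg-or-rule on 4]
Accessibility: uRu
Branch closes: q and not q both at u.
Every branch closes (one shown): valid in T, hence also in S4, S5 (every theorem of T is a theorem of S4 and S5).
K-tableau for the negation not Dia ((p or q) or (q or not q)):
1. not Dia ((p or q) or (q or not q)), u
Complete open branch: countermodel on a K-frame, so not valid in K.

T, S4, S5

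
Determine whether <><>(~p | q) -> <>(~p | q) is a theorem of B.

Tableau for the negation ~(<><>(~p | q) -> <>(~p | q)):
1. ~(<><>(~p | q) -> <>(~p | q)), u
2. <><>(~p | q), u   [~->-rule on 1]
3. ~<>(~p | q), u   [~->-rule on 1]
4. ~(~p | q), u   [~<>-rule on 3 via uRu]
5. p, u   [~|-rule on 4]
6. ~q, u   [~|-rule on 4]
7. <>(~p | q), v   [<>-rule on 2: fresh world v, uRv]
8. ~(~p | q), v   [~<>-rule on 3 via uRv]
9. p, v   [~|-rule on 8]
10. ~q, v   [~|-rule on 8]
11. ~p | q, w   [<>-rule on 7: fresh world w, vRw]
12. q, w   [|-rule on 11 (branches; this branch)]
Accessibility: uRu, uRv, vRu, vRv, vRw, wRv, wRw
The negation has an open branch (countermodel exists).

No, not valid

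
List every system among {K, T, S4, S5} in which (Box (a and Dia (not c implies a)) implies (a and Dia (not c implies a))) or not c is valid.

T-tableau for the negation not ((Box (a and Dia (not c implies a)) implies (a and Dia (not c implies a))) or not c):
1. not ((Box (a and Dia (not c implies a)) implies (a and Dia (not c implies a))) or not c), 0
2. not (Box (a and Dia (not c implies a)) implies (a and Dia (not c implies a))), 0   [neg-or-rule on 1]
3. c, 0   [neg-or-rule on 1]
4. Box (a and Dia (not c implies a)), 0   [neg-implies-rule on 2]
5. not (a and Dia (not c implies a)), 0   [neg-implies-rule on 2]
6. a and Dia (not c implies a), 0   [Box-rule on 4 via 0R0]
7. a, 0   [and-rule on 6]
8. Dia (not c implies a), 0   [and-rule on 6]
9. not Dia (not c implies a), 0   [neg-and-rule on 5 (branches; this branch)]
10. not (not c implies a), 0   [neg-Dia-rule on 9 via 0R0]
11. not c, 0   [neg-implies-rule on 10]
12. not a, 0   [neg-implies-rule on 10]
Accessibility: 0R0
Branch closes: c and not c both at 0.
Every branch closes (one shown): valid in T, hence also in S4, S5 (every theorem of T is a theorem of S4 and S5).
K-tableau for the negation not ((Box (a and Dia (not c implies a)) implies (a and Dia (not c implies a))) or not c):
1. not ((Box (a and Dia (not c implies a)) implies (a and Dia (not c implies a))) or not c), 0
2. not (Box (a and Dia (not c implies a)) implies (a and Dia (not c implies a))), 0   [neg-or-rule on 1]
3. c, 0   [neg-or-rule on 1]
4. Box (a and Dia (not c implies a)), 0   [neg-implies-rule on 2]
5. not (a and Dia (not c implies a)), 0   [neg-implies-rule on 2]
6. not Dia (not c implies a), 0   [neg-and-rule on 5 (branches; this branch)]
Complete open branch: countermodel on a K-frame, so not valid in K.

T, S4, S5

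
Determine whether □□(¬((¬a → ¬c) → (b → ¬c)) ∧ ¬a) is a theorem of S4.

Not valid

Tableau for the negation ¬□□(¬((¬a → ¬c) → (b → ¬c)) ∧ ¬a):
1. ¬□□(¬((¬a → ¬c) → (b → ¬c)) ∧ ¬a), 0
2. ¬□(¬((¬a → ¬c) → (b → ¬c)) ∧ ¬a), 1
3. ¬(¬((¬a → ¬c) → (b → ¬c)) ∧ ¬a), 2
4. a, 2
Accessibility: 0R0, 0R1, 0R2, 1R1, 1R2, 2R2
The negation has an open branch (countermodel exists).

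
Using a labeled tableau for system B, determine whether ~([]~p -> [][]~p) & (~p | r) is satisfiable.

Yes, satisfiable

1. ~([]~p -> [][]~p) & (~p | r), u
2. ~([]~p -> [][]~p), u
3. ~p | r, u
4. []~p, u
5. ~[][]~p, u
6. ~p, u
7. r, u
8. ~[]~p, v
9. ~p, v
10. p, w
Accessibility: uRu, uRv, vRu, vRv, vRw, wRv, wRw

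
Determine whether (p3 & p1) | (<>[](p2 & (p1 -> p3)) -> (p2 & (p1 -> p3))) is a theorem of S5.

Tableau for the negation ~((p3 & p1) | (<>[](p2 & (p1 -> p3)) -> (p2 & (p1 -> p3)))):
1. ~((p3 & p1) | (<>[](p2 & (p1 -> p3)) -> (p2 & (p1 -> p3)))), w0
2. ~(p3 & p1), w0   [~|-rule on 1]
3. ~(<>[](p2 & (p1 -> p3)) -> (p2 & (p1 -> p3))), w0   [~|-rule on 1]
4. <>[](p2 & (p1 -> p3)), w0   [~->-rule on 3]
5. ~(p2 & (p1 -> p3)), w0   [~->-rule on 3]
6. ~p3, w0   [~&-rule on 2 (branches; this branch)]
7. ~(p1 -> p3), w0   [~&-rule on 5 (branches; this branch)]
8. p1, w0   [~->-rule on 7]
9. [](p2 & (p1 -> p3)), w1   [<>-rule on 4: fresh world w1, w0Rw1]
10. p2 & (p1 -> p3), w0   [[]-rule on 9 via w1Rw0]
11. p2, w0   [&-rule on 10]
12. p1 -> p3, w0   [&-rule on 10]
13. p2 & (p1 -> p3), w1   [[]-rule on 9 via w1Rw1]
14. p2, w1   [&-rule on 13]
15. p1 -> p3, w1   [&-rule on 13]
16. p3, w0   [->-rule on 12 (branches; this branch)]
Accessibility: w0Rw0, w0Rw1, w1Rw0, w1Rw1
Branch closes: p3 and ~p3 both at w0.
Every branch of the negation's tableau closes; the branch above is one of them.

Valid in S5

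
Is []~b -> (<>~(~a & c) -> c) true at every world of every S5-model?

Tableau for the negation ~([]~b -> (<>~(~a & c) -> c)):
1. ~([]~b -> (<>~(~a & c) -> c)), 0
2. []~b, 0
3. ~(<>~(~a & c) -> c), 0
4. <>~(~a & c), 0
5. ~c, 0
6. ~b, 0
7. ~(~a & c), 1
8. ~b, 1
9. ~c, 1
Accessibility: 0R0, 0R1, 1R0, 1R1
The negation has an open branch (countermodel exists).

Invalid (countermodel exists)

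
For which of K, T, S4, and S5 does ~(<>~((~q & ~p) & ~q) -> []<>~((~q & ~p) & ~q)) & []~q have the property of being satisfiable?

K, T, S4

S5-tableau for the formula:
1. ~(<>~((~q & ~p) & ~q) -> []<>~((~q & ~p) & ~q)) & []~q, u
2. ~(<>~((~q & ~p) & ~q) -> []<>~((~q & ~p) & ~q)), u   [&-rule on 1]
3. []~q, u   [&-rule on 1]
4. <>~((~q & ~p) & ~q), u   [~->-rule on 2]
5. ~[]<>~((~q & ~p) & ~q), u   [~->-rule on 2]
6. ~q, u   [[]-rule on 3 via uRu]
7. ~((~q & ~p) & ~q), v   [<>-rule on 4: fresh world v, uRv]
8. ~q, v   [[]-rule on 3 via uRv]
9. ~(~q & ~p), v   [~&-rule on 7 (branches; this branch)]
10. p, v   [~&-rule on 9 (branches; this branch)]
11. ~<>~((~q & ~p) & ~q), w   [~[]-rule on 5: fresh world w, uRw]
12. ~q, w   [[]-rule on 3 via uRw]
13. (~q & ~p) & ~q, u   [~<>-rule on 11 via wRu]
14. ~q & ~p, u   [&-rule on 13]
15. ~p, u   [&-rule on 14]
16. (~q & ~p) & ~q, v   [~<>-rule on 11 via wRv]
17. ~q & ~p, v   [&-rule on 16]
18. ~p, v   [&-rule on 17]
Accessibility: uRu, uRv, uRw, vRu, vRv, vRw, wRu, wRv, wRw
Branch closes: p and ~p both at v.
Every branch closes (one shown): unsatisfiable in S5.
S4-tableau for the formula:
1. ~(<>~((~q & ~p) & ~q) -> []<>~((~q & ~p) & ~q)) & []~q, u
2. ~(<>~((~q & ~p) & ~q) -> []<>~((~q & ~p) & ~q)), u   [&-rule on 1]
3. []~q, u   [&-rule on 1]
4. <>~((~q & ~p) & ~q), u   [~->-rule on 2]
5. ~[]<>~((~q & ~p) & ~q), u   [~->-rule on 2]
6. ~q, u   [[]-rule on 3 via uRu]
7. ~((~q & ~p) & ~q), v   [<>-rule on 4: fresh world v, uRv]
8. ~q, v   [[]-rule on 3 via uRv]
9. ~(~q & ~p), v   [~&-rule on 7 (branches; this branch)]
10. p, v   [~&-rule on 9 (branches; this branch)]
11. ~<>~((~q & ~p) & ~q), w   [~[]-rule on 5: fresh world w, uRw]
12. ~q, w   [[]-rule on 3 via uRw]
13. (~q & ~p) & ~q, w   [~<>-rule on 11 via wRw]
14. ~q & ~p, w   [&-rule on 13]
15. ~p, w   [&-rule on 14]
Accessibility: uRu, uRv, uRw, vRv, wRw
Complete open branch: satisfiable in S4, hence also in K, T (this S4-model is also a K-model and a T-model).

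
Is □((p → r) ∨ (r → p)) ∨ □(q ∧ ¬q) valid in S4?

Tableau for the negation ¬(□((p → r) ∨ (r → p)) ∨ □(q ∧ ¬q)):
1. ¬(□((p → r) ∨ (r → p)) ∨ □(q ∧ ¬q)), 0
2. ¬□((p → r) ∨ (r → p)), 0   [¬∨-rule on 1]
3. ¬□(q ∧ ¬q), 0   [¬∨-rule on 1]
4. ¬((p → r) ∨ (r → p)), 1   [¬□-rule on 2: fresh world 1, 0R1]
5. ¬(p → r), 1   [¬∨-rule on 4]
6. ¬(r → p), 1   [¬∨-rule on 4]
7. p, 1   [¬→-rule on 5]
8. ¬r, 1   [¬→-rule on 5]
9. r, 1   [¬→-rule on 6]
10. ¬p, 1   [¬→-rule on 6]
Accessibility: 0R0, 0R1, 1R1
Branch closes: r and ¬r both at 1.
All branches of the negation close; one closing branch shown above.

Yes, valid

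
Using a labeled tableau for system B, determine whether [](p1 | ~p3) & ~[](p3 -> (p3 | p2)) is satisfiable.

1. [](p1 | ~p3) & ~[](p3 -> (p3 | p2)), u
2. [](p1 | ~p3), u   [&-rule on 1]
3. ~[](p3 -> (p3 | p2)), u   [&-rule on 1]
4. p1 | ~p3, u   [[]-rule on 2 via uRu]
5. ~p3, u   [|-rule on 4 (branches; this branch)]
6. ~(p3 -> (p3 | p2)), v   [~[]-rule on 3: fresh world v, uRv]
7. p3, v   [~->-rule on 6]
8. ~(p3 | p2), v   [~->-rule on 6]
9. ~p3, v   [~|-rule on 8]
10. ~p2, v   [~|-rule on 8]
Accessibility: uRu, uRv, vRu, vRv
Branch closes: p3 and ~p3 both at v.
All branches of the tableau close; one closing branch shown above.

Unsatisfiable (every branch closes)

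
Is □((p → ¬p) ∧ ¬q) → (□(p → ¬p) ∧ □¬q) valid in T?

Tableau for the negation ¬(□((p → ¬p) ∧ ¬q) → (□(p → ¬p) ∧ □¬q)):
1. ¬(□((p → ¬p) ∧ ¬q) → (□(p → ¬p) ∧ □¬q)), w0
2. □((p → ¬p) ∧ ¬q), w0
3. ¬(□(p → ¬p) ∧ □¬q), w0
4. (p → ¬p) ∧ ¬q, w0
5. p → ¬p, w0
6. ¬q, w0
7. ¬□(p → ¬p), w0
8. ¬p, w0
9. ¬(p → ¬p), w1
10. p, w1
11. (p → ¬p) ∧ ¬q, w1
12. p → ¬p, w1
13. ¬q, w1
14. ¬p, w1
Accessibility: w0Rw0, w0Rw1, w1Rw1
Branch closes: p and ¬p both at w1.
Every branch of the negation's tableau closes; the branch above is one of them.

Valid in T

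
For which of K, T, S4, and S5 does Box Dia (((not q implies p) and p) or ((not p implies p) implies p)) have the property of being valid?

K-tableau for the negation not Box Dia (((not q implies p) and p) or ((not p implies p) implies p)):
1. not Box Dia (((not q implies p) and p) or ((not p implies p) implies p)), u
2. not Dia (((not q implies p) and p) or ((not p implies p) implies p)), v
Accessibility: uRv
Complete open branch: countermodel on a K-frame, so not valid in K.
T-tableau for the negation not Box Dia (((not q implies p) and p) or ((not p implies p) implies p)):
1. not Box Dia (((not q implies p) and p) or ((not p implies p) implies p)), u
2. not Dia (((not q implies p) and p) or ((not p implies p) implies p)), v
3. not (((not q implies p) and p) or ((not p implies p) implies p)), v
4. not ((not q implies p) and p), v
5. not ((not p implies p) implies p), v
6. not p implies p, v
7. not p, v
8. not (not q implies p), v
9. not q, v
10. p, v
Accessibility: uRu, uRv, vRv
Branch closes: p and not p both at v.
Every branch closes (one shown): valid in T, hence also in S4, S5 (every theorem of T is a theorem of S4 and S5).

T, S4, S5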